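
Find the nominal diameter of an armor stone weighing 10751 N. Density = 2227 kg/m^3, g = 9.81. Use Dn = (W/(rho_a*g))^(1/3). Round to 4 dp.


V = W / (rho_a * g)
V = 10751 / (2227 * 9.81)
V = 10751 / 21846.87
V = 0.492107 m^3
Dn = V^(1/3) = 0.492107^(1/3)
Dn = 0.7895 m

0.7895


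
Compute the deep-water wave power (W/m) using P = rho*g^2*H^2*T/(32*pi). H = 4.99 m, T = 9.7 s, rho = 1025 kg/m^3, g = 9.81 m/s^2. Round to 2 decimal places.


P = rho * g^2 * H^2 * T / (32 * pi)
P = 1025 * 9.81^2 * 4.99^2 * 9.7 / (32 * pi)
P = 1025 * 96.2361 * 24.9001 * 9.7 / 100.53096
P = 236992.64 W/m

236992.64


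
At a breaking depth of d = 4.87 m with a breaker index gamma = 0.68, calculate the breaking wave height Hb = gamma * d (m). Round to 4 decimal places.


Hb = gamma * d
Hb = 0.68 * 4.87
Hb = 3.3116 m

3.3116


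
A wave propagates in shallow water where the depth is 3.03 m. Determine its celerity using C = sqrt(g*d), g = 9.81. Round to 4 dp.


Using the shallow-water approximation:
C = sqrt(g * d) = sqrt(9.81 * 3.03)
C = sqrt(29.7243)
C = 5.4520 m/s

5.4520


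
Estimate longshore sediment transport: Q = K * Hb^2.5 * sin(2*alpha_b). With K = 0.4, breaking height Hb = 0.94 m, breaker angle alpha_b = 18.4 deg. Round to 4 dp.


Q = K * Hb^2.5 * sin(2 * alpha_b)
Hb^2.5 = 0.94^2.5 = 0.856682
sin(2 * 18.4) = sin(36.8) = 0.599024
Q = 0.4 * 0.856682 * 0.599024
Q = 0.2053 m^3/s

0.2053


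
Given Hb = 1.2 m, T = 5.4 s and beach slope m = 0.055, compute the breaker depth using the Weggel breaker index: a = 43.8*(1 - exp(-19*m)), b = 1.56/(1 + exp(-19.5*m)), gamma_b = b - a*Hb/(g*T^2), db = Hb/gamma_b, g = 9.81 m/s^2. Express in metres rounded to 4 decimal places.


a = 43.8 * (1 - exp(-19 * m))
exp(-19 * 0.055) = exp(-1.0450) = 0.351692
a = 43.8 * (1 - 0.351692) = 28.395898
b = 1.56 / (1 + exp(-19.5 * m))
exp(-19.5 * 0.055) = exp(-1.0725) = 0.342152
b = 1.56 / (1 + 0.342152) = 1.162312
Hb / (g * T^2) = 1.2 / (9.81 * 5.4^2) = 1.2 / 286.0596 = 0.00419493
gamma_b = b - a * Hb/(g*T^2) = 1.162312 - 28.395898 * 0.00419493 = 1.043194
db = Hb / gamma_b = 1.2 / 1.043194
db = 1.1503 m

1.1503


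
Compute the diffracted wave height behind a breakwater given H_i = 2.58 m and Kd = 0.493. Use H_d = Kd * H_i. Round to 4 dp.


H_d = Kd * H_i
H_d = 0.493 * 2.58
H_d = 1.2719 m

1.2719


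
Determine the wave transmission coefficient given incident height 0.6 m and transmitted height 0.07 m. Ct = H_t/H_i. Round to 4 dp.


Ct = H_t / H_i
Ct = 0.07 / 0.6
Ct = 0.1167

0.1167


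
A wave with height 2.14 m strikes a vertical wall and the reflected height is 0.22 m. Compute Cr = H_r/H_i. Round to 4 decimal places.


Cr = H_r / H_i
Cr = 0.22 / 2.14
Cr = 0.1028

0.1028


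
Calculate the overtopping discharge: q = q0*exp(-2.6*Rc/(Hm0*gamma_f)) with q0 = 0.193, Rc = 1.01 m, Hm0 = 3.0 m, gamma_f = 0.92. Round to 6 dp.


q = q0 * exp(-2.6 * Rc / (Hm0 * gamma_f))
Exponent = -2.6 * 1.01 / (3.0 * 0.92)
= -2.6 * 1.01 / 2.7600
= -0.951449
exp(-0.951449) = 0.386181
q = 0.193 * 0.386181
q = 0.074533 m^3/s/m

0.074533


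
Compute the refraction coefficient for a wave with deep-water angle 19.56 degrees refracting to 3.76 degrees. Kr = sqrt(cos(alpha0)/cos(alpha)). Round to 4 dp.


Kr = sqrt(cos(alpha0) / cos(alpha))
cos(19.56) = 0.942291
cos(3.76) = 0.997847
Kr = sqrt(0.942291 / 0.997847)
Kr = sqrt(0.944324)
Kr = 0.9718

0.9718


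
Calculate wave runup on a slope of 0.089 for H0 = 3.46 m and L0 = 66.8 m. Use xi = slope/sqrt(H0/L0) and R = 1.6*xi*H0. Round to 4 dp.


xi = slope / sqrt(H0/L0)
H0/L0 = 3.46/66.8 = 0.051796
sqrt(0.051796) = 0.227588
xi = 0.089 / 0.227588 = 0.391057
R = 1.6 * xi * H0 = 1.6 * 0.391057 * 3.46
R = 2.1649 m

2.1649


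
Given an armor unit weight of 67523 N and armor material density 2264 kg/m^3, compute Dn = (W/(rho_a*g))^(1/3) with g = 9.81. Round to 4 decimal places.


V = W / (rho_a * g)
V = 67523 / (2264 * 9.81)
V = 67523 / 22209.84
V = 3.040229 m^3
Dn = V^(1/3) = 3.040229^(1/3)
Dn = 1.4487 m

1.4487


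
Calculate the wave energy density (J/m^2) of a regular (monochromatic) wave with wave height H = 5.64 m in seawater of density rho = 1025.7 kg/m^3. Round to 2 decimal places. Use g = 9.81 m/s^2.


E = (1/8) * rho * g * H^2
E = (1/8) * 1025.7 * 9.81 * 5.64^2
E = 0.125 * 1025.7 * 9.81 * 31.8096
E = 40008.99 J/m^2

40008.99


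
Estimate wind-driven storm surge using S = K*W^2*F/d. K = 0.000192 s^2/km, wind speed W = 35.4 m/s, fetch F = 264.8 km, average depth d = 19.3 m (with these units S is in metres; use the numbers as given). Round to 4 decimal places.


S = K * W^2 * F / d
W^2 = 35.4^2 = 1253.16
S = 0.000192 * 1253.16 * 264.8 / 19.3
Numerator = 0.000192 * 1253.16 * 264.8 = 63.712659
S = 63.712659 / 19.3 = 3.3012 m

3.3012


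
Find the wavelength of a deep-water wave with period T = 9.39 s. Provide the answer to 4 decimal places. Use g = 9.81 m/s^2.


L0 = g * T^2 / (2 * pi)
L0 = 9.81 * 9.39^2 / (2 * pi)
L0 = 9.81 * 88.1721 / 6.28319
L0 = 864.9683 / 6.28319
L0 = 137.6640 m

137.6640


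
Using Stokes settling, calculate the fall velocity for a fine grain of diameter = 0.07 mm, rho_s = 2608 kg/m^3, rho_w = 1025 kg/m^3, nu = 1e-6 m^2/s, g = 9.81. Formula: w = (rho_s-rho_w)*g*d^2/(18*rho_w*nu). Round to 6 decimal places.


w = (rho_s - rho_w) * g * d^2 / (18 * rho_w * nu)
d = 0.07 mm = 0.000070 m
rho_s - rho_w = 2608 - 1025 = 1583
Numerator = 1583 * 9.81 * (0.000070)^2 = 0.000076093227
Denominator = 18 * 1025 * 1e-6 = 0.018450
w = 0.004124 m/s

0.004124


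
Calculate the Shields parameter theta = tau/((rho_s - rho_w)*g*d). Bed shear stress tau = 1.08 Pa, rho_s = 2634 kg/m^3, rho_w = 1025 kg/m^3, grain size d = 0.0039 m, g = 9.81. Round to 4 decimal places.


theta = tau / ((rho_s - rho_w) * g * d)
rho_s - rho_w = 2634 - 1025 = 1609
Denominator = 1609 * 9.81 * 0.0039 = 61.558731
theta = 1.08 / 61.558731
theta = 0.0175

0.0175


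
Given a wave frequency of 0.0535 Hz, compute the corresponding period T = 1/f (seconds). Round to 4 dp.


T = 1 / f
T = 1 / 0.0535
T = 18.6916 s

18.6916


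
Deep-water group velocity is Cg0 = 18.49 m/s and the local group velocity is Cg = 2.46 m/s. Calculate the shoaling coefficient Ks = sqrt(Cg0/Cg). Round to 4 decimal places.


Ks = sqrt(Cg0 / Cg)
Ks = sqrt(18.49 / 2.46)
Ks = sqrt(7.5163)
Ks = 2.7416

2.7416


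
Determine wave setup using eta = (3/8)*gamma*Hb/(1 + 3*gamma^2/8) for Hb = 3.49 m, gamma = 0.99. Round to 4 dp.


eta = (3/8) * gamma * Hb / (1 + 3*gamma^2/8)
Numerator = (3/8) * 0.99 * 3.49 = 1.295662
Denominator = 1 + 3*0.99^2/8 = 1 + 0.367538 = 1.367538
eta = 1.295662 / 1.367538
eta = 0.9474 m

0.9474


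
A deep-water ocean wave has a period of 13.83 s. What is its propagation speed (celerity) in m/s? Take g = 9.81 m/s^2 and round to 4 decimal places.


We use the deep-water celerity formula:
C = g * T / (2 * pi)
C = 9.81 * 13.83 / (2 * 3.14159...)
C = 135.672300 / 6.283185
C = 21.5929 m/s

21.5929


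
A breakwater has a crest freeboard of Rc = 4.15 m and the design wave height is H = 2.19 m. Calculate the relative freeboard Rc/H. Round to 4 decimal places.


Relative freeboard = Rc / H
= 4.15 / 2.19
= 1.8950

1.8950


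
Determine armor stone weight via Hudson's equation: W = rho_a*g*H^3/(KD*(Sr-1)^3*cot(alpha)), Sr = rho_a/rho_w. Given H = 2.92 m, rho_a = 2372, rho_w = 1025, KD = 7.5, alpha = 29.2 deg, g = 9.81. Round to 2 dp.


Sr = rho_a / rho_w = 2372 / 1025 = 2.314146
(Sr - 1) = 1.314146
(Sr - 1)^3 = 2.269505
cot(29.2) = 1 / tan(29.2) = 1 / 0.558881 = 1.789289
Numerator = 2372 * 9.81 * 2.92^3 = 579338.3077
Denominator = 7.5 * 2.269505 * 1.789289 = 30.456011
W = 579338.3077 / 30.456011
W = 19022.13 N

19022.13


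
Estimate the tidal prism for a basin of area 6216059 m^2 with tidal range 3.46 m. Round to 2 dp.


Tidal prism = Area * Tidal range
P = 6216059 * 3.46
P = 21507564.14 m^3

21507564.14


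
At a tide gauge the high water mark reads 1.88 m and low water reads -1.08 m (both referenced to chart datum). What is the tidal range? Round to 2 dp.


Tidal range = High water - Low water
Tidal range = 1.88 - (-1.08)
Tidal range = 2.96 m

2.96


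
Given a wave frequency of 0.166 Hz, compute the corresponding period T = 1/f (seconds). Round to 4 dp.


T = 1 / f
T = 1 / 0.166
T = 6.0241 s

6.0241


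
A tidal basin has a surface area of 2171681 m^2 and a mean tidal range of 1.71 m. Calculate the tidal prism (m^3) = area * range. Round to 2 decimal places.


Tidal prism = Area * Tidal range
P = 2171681 * 1.71
P = 3713574.51 m^3

3713574.51


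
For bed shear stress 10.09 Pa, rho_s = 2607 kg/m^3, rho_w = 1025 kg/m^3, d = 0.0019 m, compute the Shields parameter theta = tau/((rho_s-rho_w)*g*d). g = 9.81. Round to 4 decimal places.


theta = tau / ((rho_s - rho_w) * g * d)
rho_s - rho_w = 2607 - 1025 = 1582
Denominator = 1582 * 9.81 * 0.0019 = 29.486898
theta = 10.09 / 29.486898
theta = 0.3422

0.3422


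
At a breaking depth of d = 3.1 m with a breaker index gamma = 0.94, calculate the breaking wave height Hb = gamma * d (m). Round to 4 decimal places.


Hb = gamma * d
Hb = 0.94 * 3.1
Hb = 2.9140 m

2.9140


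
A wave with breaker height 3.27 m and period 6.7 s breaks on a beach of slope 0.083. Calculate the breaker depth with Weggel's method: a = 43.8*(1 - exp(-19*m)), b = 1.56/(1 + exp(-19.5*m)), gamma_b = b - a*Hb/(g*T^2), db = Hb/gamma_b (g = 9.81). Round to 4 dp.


a = 43.8 * (1 - exp(-19 * m))
exp(-19 * 0.083) = exp(-1.5770) = 0.206594
a = 43.8 * (1 - 0.206594) = 34.751185
b = 1.56 / (1 + exp(-19.5 * m))
exp(-19.5 * 0.083) = exp(-1.6185) = 0.198196
b = 1.56 / (1 + 0.198196) = 1.301958
Hb / (g * T^2) = 3.27 / (9.81 * 6.7^2) = 3.27 / 440.3709 = 0.00742556
gamma_b = b - a * Hb/(g*T^2) = 1.301958 - 34.751185 * 0.00742556 = 1.043911
db = Hb / gamma_b = 3.27 / 1.043911
db = 3.1325 m

3.1325


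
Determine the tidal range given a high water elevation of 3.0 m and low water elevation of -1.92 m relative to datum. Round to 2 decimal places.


Tidal range = High water - Low water
Tidal range = 3.0 - (-1.92)
Tidal range = 4.92 m

4.92


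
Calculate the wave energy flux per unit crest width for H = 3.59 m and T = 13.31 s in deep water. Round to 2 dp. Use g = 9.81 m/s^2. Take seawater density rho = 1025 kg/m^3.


P = rho * g^2 * H^2 * T / (32 * pi)
P = 1025 * 9.81^2 * 3.59^2 * 13.31 / (32 * pi)
P = 1025 * 96.2361 * 12.8881 * 13.31 / 100.53096
P = 168317.39 W/m

168317.39


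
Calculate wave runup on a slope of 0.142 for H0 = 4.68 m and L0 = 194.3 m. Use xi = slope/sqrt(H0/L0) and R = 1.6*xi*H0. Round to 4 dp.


xi = slope / sqrt(H0/L0)
H0/L0 = 4.68/194.3 = 0.024086
sqrt(0.024086) = 0.155198
xi = 0.142 / 0.155198 = 0.914959
R = 1.6 * xi * H0 = 1.6 * 0.914959 * 4.68
R = 6.8512 m

6.8512


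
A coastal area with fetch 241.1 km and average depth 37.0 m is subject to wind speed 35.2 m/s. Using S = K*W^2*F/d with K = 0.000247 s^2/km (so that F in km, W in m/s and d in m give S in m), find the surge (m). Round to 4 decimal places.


S = K * W^2 * F / d
W^2 = 35.2^2 = 1239.04
S = 0.000247 * 1239.04 * 241.1 / 37.0
Numerator = 0.000247 * 1239.04 * 241.1 = 73.786938
S = 73.786938 / 37.0 = 1.9942 m

1.9942


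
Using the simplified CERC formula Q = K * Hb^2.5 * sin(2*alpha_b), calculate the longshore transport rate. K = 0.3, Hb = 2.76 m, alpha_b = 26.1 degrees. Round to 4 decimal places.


Q = K * Hb^2.5 * sin(2 * alpha_b)
Hb^2.5 = 2.76^2.5 = 12.655308
sin(2 * 26.1) = sin(52.2) = 0.790155
Q = 0.3 * 12.655308 * 0.790155
Q = 2.9999 m^3/s

2.9999


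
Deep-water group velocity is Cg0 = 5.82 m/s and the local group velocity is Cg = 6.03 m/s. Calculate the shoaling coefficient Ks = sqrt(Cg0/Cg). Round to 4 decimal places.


Ks = sqrt(Cg0 / Cg)
Ks = sqrt(5.82 / 6.03)
Ks = sqrt(0.9652)
Ks = 0.9824

0.9824


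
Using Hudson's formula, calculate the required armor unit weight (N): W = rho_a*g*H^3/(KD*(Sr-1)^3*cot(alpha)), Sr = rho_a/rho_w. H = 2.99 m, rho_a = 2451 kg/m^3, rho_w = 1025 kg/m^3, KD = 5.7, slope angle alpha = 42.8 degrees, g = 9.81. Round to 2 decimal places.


Sr = rho_a / rho_w = 2451 / 1025 = 2.391220
(Sr - 1) = 1.391220
(Sr - 1)^3 = 2.692694
cot(42.8) = 1 / tan(42.8) = 1 / 0.926010 = 1.079902
Numerator = 2451 * 9.81 * 2.99^3 = 642726.0221
Denominator = 5.7 * 2.692694 * 1.079902 = 16.574716
W = 642726.0221 / 16.574716
W = 38777.50 N

38777.50


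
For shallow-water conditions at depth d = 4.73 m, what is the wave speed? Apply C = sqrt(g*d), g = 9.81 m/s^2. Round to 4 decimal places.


Using the shallow-water approximation:
C = sqrt(g * d) = sqrt(9.81 * 4.73)
C = sqrt(46.4013)
C = 6.8118 m/s

6.8118


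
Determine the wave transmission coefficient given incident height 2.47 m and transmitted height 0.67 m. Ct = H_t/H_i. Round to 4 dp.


Ct = H_t / H_i
Ct = 0.67 / 2.47
Ct = 0.2713

0.2713


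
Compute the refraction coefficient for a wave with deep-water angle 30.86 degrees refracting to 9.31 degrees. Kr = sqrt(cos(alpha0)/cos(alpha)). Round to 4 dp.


Kr = sqrt(cos(alpha0) / cos(alpha))
cos(30.86) = 0.858423
cos(9.31) = 0.986827
Kr = sqrt(0.858423 / 0.986827)
Kr = sqrt(0.869882)
Kr = 0.9327

0.9327


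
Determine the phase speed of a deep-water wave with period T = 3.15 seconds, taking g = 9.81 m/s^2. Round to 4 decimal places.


We use the deep-water celerity formula:
C = g * T / (2 * pi)
C = 9.81 * 3.15 / (2 * 3.14159...)
C = 30.901500 / 6.283185
C = 4.9181 m/s

4.9181


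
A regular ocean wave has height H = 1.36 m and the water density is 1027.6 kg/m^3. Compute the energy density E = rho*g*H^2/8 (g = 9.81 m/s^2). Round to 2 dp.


E = (1/8) * rho * g * H^2
E = (1/8) * 1027.6 * 9.81 * 1.36^2
E = 0.125 * 1027.6 * 9.81 * 1.8496
E = 2330.67 J/m^2

2330.67


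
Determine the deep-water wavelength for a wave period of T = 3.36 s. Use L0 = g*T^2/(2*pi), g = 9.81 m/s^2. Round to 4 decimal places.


L0 = g * T^2 / (2 * pi)
L0 = 9.81 * 3.36^2 / (2 * pi)
L0 = 9.81 * 11.2896 / 6.28319
L0 = 110.7510 / 6.28319
L0 = 17.6266 m

17.6266


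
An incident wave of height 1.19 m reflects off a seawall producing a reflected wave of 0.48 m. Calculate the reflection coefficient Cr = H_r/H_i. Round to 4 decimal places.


Cr = H_r / H_i
Cr = 0.48 / 1.19
Cr = 0.4034

0.4034


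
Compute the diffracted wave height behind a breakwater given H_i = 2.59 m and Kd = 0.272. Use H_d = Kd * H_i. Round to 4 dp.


H_d = Kd * H_i
H_d = 0.272 * 2.59
H_d = 0.7045 m

0.7045


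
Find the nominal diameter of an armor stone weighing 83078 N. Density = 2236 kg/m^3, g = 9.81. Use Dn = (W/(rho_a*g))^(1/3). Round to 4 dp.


V = W / (rho_a * g)
V = 83078 / (2236 * 9.81)
V = 83078 / 21935.16
V = 3.787435 m^3
Dn = V^(1/3) = 3.787435^(1/3)
Dn = 1.5588 m

1.5588


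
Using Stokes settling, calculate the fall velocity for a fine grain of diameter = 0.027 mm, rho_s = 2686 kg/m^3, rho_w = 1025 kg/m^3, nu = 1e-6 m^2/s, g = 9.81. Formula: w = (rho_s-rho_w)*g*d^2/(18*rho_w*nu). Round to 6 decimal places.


w = (rho_s - rho_w) * g * d^2 / (18 * rho_w * nu)
d = 0.027 mm = 0.000027 m
rho_s - rho_w = 2686 - 1025 = 1661
Numerator = 1661 * 9.81 * (0.000027)^2 = 0.000011878625
Denominator = 18 * 1025 * 1e-6 = 0.018450
w = 0.000644 m/s

0.000644


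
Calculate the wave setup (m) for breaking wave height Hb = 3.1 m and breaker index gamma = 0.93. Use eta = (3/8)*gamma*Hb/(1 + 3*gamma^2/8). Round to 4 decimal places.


eta = (3/8) * gamma * Hb / (1 + 3*gamma^2/8)
Numerator = (3/8) * 0.93 * 3.1 = 1.081125
Denominator = 1 + 3*0.93^2/8 = 1 + 0.324338 = 1.324338
eta = 1.081125 / 1.324338
eta = 0.8164 m

0.8164


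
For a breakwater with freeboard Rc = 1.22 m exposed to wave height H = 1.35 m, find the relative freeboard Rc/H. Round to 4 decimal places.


Relative freeboard = Rc / H
= 1.22 / 1.35
= 0.9037

0.9037


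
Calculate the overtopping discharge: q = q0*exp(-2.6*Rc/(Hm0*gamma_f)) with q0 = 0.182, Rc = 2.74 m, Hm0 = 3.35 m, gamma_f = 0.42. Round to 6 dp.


q = q0 * exp(-2.6 * Rc / (Hm0 * gamma_f))
Exponent = -2.6 * 2.74 / (3.35 * 0.42)
= -2.6 * 2.74 / 1.4070
= -5.063255
exp(-5.063255) = 0.006325
q = 0.182 * 0.006325
q = 0.001151 m^3/s/m

0.001151


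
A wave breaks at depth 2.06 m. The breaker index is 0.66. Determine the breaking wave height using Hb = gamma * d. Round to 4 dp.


Hb = gamma * d
Hb = 0.66 * 2.06
Hb = 1.3596 m

1.3596


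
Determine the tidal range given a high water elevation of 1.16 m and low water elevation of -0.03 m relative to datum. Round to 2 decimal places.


Tidal range = High water - Low water
Tidal range = 1.16 - (-0.03)
Tidal range = 1.19 m

1.19


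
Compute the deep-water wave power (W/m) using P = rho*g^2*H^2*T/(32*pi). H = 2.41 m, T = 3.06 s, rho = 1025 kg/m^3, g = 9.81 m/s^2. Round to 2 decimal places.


P = rho * g^2 * H^2 * T / (32 * pi)
P = 1025 * 9.81^2 * 2.41^2 * 3.06 / (32 * pi)
P = 1025 * 96.2361 * 5.8081 * 3.06 / 100.53096
P = 17438.84 W/m

17438.84


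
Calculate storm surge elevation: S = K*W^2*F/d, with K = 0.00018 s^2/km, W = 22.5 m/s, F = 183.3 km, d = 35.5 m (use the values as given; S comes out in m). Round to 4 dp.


S = K * W^2 * F / d
W^2 = 22.5^2 = 506.25
S = 0.00018 * 506.25 * 183.3 / 35.5
Numerator = 0.00018 * 506.25 * 183.3 = 16.703213
S = 16.703213 / 35.5 = 0.4705 m

0.4705


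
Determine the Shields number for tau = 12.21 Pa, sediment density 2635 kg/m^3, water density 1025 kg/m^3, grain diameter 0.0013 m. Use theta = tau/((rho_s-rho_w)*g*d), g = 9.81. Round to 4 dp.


theta = tau / ((rho_s - rho_w) * g * d)
rho_s - rho_w = 2635 - 1025 = 1610
Denominator = 1610 * 9.81 * 0.0013 = 20.532330
theta = 12.21 / 20.532330
theta = 0.5947

0.5947


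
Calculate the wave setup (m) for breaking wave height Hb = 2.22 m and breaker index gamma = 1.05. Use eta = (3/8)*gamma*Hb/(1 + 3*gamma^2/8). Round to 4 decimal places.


eta = (3/8) * gamma * Hb / (1 + 3*gamma^2/8)
Numerator = (3/8) * 1.05 * 2.22 = 0.874125
Denominator = 1 + 3*1.05^2/8 = 1 + 0.413438 = 1.413438
eta = 0.874125 / 1.413438
eta = 0.6184 m

0.6184


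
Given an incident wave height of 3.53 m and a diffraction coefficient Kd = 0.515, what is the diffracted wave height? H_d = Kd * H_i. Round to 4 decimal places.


H_d = Kd * H_i
H_d = 0.515 * 3.53
H_d = 1.8180 m

1.8180


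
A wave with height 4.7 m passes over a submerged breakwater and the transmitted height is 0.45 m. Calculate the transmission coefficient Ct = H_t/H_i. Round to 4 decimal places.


Ct = H_t / H_i
Ct = 0.45 / 4.7
Ct = 0.0957

0.0957


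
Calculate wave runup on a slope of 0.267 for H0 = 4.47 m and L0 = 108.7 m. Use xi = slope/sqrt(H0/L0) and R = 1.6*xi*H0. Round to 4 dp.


xi = slope / sqrt(H0/L0)
H0/L0 = 4.47/108.7 = 0.041122
sqrt(0.041122) = 0.202786
xi = 0.267 / 0.202786 = 1.316656
R = 1.6 * xi * H0 = 1.6 * 1.316656 * 4.47
R = 9.4167 m

9.4167


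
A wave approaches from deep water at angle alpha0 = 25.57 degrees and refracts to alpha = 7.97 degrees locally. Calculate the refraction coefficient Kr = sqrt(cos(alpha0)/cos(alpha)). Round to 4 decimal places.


Kr = sqrt(cos(alpha0) / cos(alpha))
cos(25.57) = 0.902059
cos(7.97) = 0.990341
Kr = sqrt(0.902059 / 0.990341)
Kr = sqrt(0.910857)
Kr = 0.9544

0.9544


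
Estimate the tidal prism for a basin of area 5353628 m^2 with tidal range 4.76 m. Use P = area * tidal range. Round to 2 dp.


Tidal prism = Area * Tidal range
P = 5353628 * 4.76
P = 25483269.28 m^3

25483269.28


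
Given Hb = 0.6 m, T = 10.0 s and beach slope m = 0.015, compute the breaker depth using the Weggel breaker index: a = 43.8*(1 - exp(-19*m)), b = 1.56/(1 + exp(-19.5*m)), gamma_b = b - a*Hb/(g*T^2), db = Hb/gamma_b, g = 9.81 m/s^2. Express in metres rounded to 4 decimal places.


a = 43.8 * (1 - exp(-19 * m))
exp(-19 * 0.015) = exp(-0.2850) = 0.752014
a = 43.8 * (1 - 0.752014) = 10.861776
b = 1.56 / (1 + exp(-19.5 * m))
exp(-19.5 * 0.015) = exp(-0.2925) = 0.746395
b = 1.56 / (1 + 0.746395) = 0.893269
Hb / (g * T^2) = 0.6 / (9.81 * 10.0^2) = 0.6 / 981.0000 = 0.00061162
gamma_b = b - a * Hb/(g*T^2) = 0.893269 - 10.861776 * 0.00061162 = 0.886625
db = Hb / gamma_b = 0.6 / 0.886625
db = 0.6767 m

0.6767


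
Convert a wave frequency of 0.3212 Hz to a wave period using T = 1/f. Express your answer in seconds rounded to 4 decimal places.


T = 1 / f
T = 1 / 0.3212
T = 3.1133 s

3.1133


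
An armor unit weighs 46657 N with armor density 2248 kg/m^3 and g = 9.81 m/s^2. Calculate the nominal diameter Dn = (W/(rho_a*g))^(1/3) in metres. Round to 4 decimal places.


V = W / (rho_a * g)
V = 46657 / (2248 * 9.81)
V = 46657 / 22052.88
V = 2.115687 m^3
Dn = V^(1/3) = 2.115687^(1/3)
Dn = 1.2838 m

1.2838


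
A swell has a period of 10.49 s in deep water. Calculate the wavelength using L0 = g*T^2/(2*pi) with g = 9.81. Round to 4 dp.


L0 = g * T^2 / (2 * pi)
L0 = 9.81 * 10.49^2 / (2 * pi)
L0 = 9.81 * 110.0401 / 6.28319
L0 = 1079.4934 / 6.28319
L0 = 171.8067 m

171.8067


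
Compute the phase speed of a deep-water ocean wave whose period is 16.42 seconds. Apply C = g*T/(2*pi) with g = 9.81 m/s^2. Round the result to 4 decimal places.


We use the deep-water celerity formula:
C = g * T / (2 * pi)
C = 9.81 * 16.42 / (2 * 3.14159...)
C = 161.080200 / 6.283185
C = 25.6367 m/s

25.6367


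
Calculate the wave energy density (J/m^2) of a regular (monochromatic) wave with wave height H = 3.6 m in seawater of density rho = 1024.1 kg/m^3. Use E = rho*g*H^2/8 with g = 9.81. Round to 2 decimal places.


E = (1/8) * rho * g * H^2
E = (1/8) * 1024.1 * 9.81 * 3.6^2
E = 0.125 * 1024.1 * 9.81 * 12.9600
E = 16275.20 J/m^2

16275.20


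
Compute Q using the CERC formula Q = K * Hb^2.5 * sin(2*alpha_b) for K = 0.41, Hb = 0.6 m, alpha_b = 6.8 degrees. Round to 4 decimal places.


Q = K * Hb^2.5 * sin(2 * alpha_b)
Hb^2.5 = 0.6^2.5 = 0.278855
sin(2 * 6.8) = sin(13.6) = 0.235142
Q = 0.41 * 0.278855 * 0.235142
Q = 0.0269 m^3/s

0.0269


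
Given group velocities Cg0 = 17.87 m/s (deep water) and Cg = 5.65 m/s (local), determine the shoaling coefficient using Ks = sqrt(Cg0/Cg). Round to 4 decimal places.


Ks = sqrt(Cg0 / Cg)
Ks = sqrt(17.87 / 5.65)
Ks = sqrt(3.1628)
Ks = 1.7784

1.7784


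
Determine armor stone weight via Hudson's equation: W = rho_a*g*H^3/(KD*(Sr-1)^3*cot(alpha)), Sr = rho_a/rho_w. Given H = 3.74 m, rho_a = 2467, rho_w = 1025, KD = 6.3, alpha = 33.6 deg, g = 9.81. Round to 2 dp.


Sr = rho_a / rho_w = 2467 / 1025 = 2.406829
(Sr - 1) = 1.406829
(Sr - 1)^3 = 2.784352
cot(33.6) = 1 / tan(33.6) = 1 / 0.664398 = 1.505121
Numerator = 2467 * 9.81 * 3.74^3 = 1266056.1391
Denominator = 6.3 * 2.784352 * 1.505121 = 26.401959
W = 1266056.1391 / 26.401959
W = 47953.11 N

47953.11


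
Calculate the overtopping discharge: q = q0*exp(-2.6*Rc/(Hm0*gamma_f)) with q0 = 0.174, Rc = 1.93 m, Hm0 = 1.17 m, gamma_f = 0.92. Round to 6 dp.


q = q0 * exp(-2.6 * Rc / (Hm0 * gamma_f))
Exponent = -2.6 * 1.93 / (1.17 * 0.92)
= -2.6 * 1.93 / 1.0764
= -4.661836
exp(-4.661836) = 0.009449
q = 0.174 * 0.009449
q = 0.001644 m^3/s/m

0.001644


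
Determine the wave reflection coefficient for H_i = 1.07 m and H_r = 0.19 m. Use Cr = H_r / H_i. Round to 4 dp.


Cr = H_r / H_i
Cr = 0.19 / 1.07
Cr = 0.1776

0.1776


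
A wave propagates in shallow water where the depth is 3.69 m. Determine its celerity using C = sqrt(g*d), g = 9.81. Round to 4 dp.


Using the shallow-water approximation:
C = sqrt(g * d) = sqrt(9.81 * 3.69)
C = sqrt(36.1989)
C = 6.0166 m/s

6.0166


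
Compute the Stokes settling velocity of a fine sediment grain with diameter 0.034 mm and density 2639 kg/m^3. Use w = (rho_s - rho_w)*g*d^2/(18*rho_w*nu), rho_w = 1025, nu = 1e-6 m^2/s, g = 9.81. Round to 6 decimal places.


w = (rho_s - rho_w) * g * d^2 / (18 * rho_w * nu)
d = 0.034 mm = 0.000034 m
rho_s - rho_w = 2639 - 1025 = 1614
Numerator = 1614 * 9.81 * (0.000034)^2 = 0.000018303341
Denominator = 18 * 1025 * 1e-6 = 0.018450
w = 0.000992 m/s

0.000992


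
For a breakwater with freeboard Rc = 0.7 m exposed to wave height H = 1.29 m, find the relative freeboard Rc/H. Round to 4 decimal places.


Relative freeboard = Rc / H
= 0.7 / 1.29
= 0.5426

0.5426


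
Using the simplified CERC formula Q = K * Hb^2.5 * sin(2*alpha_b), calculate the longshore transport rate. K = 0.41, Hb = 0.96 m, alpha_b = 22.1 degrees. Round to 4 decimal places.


Q = K * Hb^2.5 * sin(2 * alpha_b)
Hb^2.5 = 0.96^2.5 = 0.902980
sin(2 * 22.1) = sin(44.2) = 0.697165
Q = 0.41 * 0.902980 * 0.697165
Q = 0.2581 m^3/s

0.2581


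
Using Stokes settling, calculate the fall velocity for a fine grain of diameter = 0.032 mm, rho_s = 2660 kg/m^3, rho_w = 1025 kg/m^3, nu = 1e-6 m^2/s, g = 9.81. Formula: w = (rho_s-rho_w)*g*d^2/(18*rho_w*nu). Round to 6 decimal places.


w = (rho_s - rho_w) * g * d^2 / (18 * rho_w * nu)
d = 0.032 mm = 0.000032 m
rho_s - rho_w = 2660 - 1025 = 1635
Numerator = 1635 * 9.81 * (0.000032)^2 = 0.000016424294
Denominator = 18 * 1025 * 1e-6 = 0.018450
w = 0.000890 m/s

0.000890


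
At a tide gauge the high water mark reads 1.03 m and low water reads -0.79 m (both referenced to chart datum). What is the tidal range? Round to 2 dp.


Tidal range = High water - Low water
Tidal range = 1.03 - (-0.79)
Tidal range = 1.82 m

1.82


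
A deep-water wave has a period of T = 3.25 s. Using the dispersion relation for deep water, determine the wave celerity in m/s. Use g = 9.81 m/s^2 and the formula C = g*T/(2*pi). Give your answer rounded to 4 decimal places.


We use the deep-water celerity formula:
C = g * T / (2 * pi)
C = 9.81 * 3.25 / (2 * 3.14159...)
C = 31.882500 / 6.283185
C = 5.0743 m/s

5.0743


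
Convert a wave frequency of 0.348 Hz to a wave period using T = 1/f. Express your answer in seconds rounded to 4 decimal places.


T = 1 / f
T = 1 / 0.348
T = 2.8736 s

2.8736


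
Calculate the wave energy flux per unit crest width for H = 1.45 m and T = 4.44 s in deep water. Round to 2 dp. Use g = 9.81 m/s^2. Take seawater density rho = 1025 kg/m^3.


P = rho * g^2 * H^2 * T / (32 * pi)
P = 1025 * 9.81^2 * 1.45^2 * 4.44 / (32 * pi)
P = 1025 * 96.2361 * 2.1025 * 4.44 / 100.53096
P = 9159.69 W/m

9159.69


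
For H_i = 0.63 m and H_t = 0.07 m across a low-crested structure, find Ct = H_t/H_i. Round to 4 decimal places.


Ct = H_t / H_i
Ct = 0.07 / 0.63
Ct = 0.1111

0.1111


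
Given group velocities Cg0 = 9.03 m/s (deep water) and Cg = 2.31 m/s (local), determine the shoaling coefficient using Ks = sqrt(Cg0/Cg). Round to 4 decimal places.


Ks = sqrt(Cg0 / Cg)
Ks = sqrt(9.03 / 2.31)
Ks = sqrt(3.9091)
Ks = 1.9771

1.9771


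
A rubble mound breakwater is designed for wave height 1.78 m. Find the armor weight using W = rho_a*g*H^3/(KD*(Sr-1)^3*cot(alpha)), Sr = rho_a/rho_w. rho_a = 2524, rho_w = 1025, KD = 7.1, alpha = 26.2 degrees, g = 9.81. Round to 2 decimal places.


Sr = rho_a / rho_w = 2524 / 1025 = 2.462439
(Sr - 1) = 1.462439
(Sr - 1)^3 = 3.127759
cot(26.2) = 1 / tan(26.2) = 1 / 0.492061 = 2.032268
Numerator = 2524 * 9.81 * 1.78^3 = 139642.7410
Denominator = 7.1 * 3.127759 * 2.032268 = 45.130766
W = 139642.7410 / 45.130766
W = 3094.18 N

3094.18


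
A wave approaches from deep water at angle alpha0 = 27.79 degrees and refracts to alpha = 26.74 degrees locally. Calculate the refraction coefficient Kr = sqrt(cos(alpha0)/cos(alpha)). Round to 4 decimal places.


Kr = sqrt(cos(alpha0) / cos(alpha))
cos(27.79) = 0.884662
cos(26.74) = 0.893057
Kr = sqrt(0.884662 / 0.893057)
Kr = sqrt(0.990600)
Kr = 0.9953

0.9953


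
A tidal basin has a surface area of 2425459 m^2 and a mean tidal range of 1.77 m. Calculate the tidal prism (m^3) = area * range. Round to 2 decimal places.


Tidal prism = Area * Tidal range
P = 2425459 * 1.77
P = 4293062.43 m^3

4293062.43


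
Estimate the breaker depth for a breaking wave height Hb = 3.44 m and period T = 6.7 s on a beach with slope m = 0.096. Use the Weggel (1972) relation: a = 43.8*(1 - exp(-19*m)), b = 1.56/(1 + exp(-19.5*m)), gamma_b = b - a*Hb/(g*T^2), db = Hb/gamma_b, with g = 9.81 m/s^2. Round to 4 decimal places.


a = 43.8 * (1 - exp(-19 * m))
exp(-19 * 0.096) = exp(-1.8240) = 0.161379
a = 43.8 * (1 - 0.161379) = 36.731602
b = 1.56 / (1 + exp(-19.5 * m))
exp(-19.5 * 0.096) = exp(-1.8720) = 0.153816
b = 1.56 / (1 + 0.153816) = 1.352036
Hb / (g * T^2) = 3.44 / (9.81 * 6.7^2) = 3.44 / 440.3709 = 0.00781160
gamma_b = b - a * Hb/(g*T^2) = 1.352036 - 36.731602 * 0.00781160 = 1.065103
db = Hb / gamma_b = 3.44 / 1.065103
db = 3.2297 m

3.2297


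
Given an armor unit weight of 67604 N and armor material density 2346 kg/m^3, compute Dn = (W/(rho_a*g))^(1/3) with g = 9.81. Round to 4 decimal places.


V = W / (rho_a * g)
V = 67604 / (2346 * 9.81)
V = 67604 / 23014.26
V = 2.937483 m^3
Dn = V^(1/3) = 2.937483^(1/3)
Dn = 1.4322 m

1.4322


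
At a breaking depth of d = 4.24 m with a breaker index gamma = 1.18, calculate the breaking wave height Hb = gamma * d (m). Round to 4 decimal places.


Hb = gamma * d
Hb = 1.18 * 4.24
Hb = 5.0032 m

5.0032


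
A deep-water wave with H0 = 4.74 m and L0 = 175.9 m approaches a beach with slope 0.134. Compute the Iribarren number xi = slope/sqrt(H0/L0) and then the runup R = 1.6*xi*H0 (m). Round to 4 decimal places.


xi = slope / sqrt(H0/L0)
H0/L0 = 4.74/175.9 = 0.026947
sqrt(0.026947) = 0.164156
xi = 0.134 / 0.164156 = 0.816298
R = 1.6 * xi * H0 = 1.6 * 0.816298 * 4.74
R = 6.1908 m

6.1908


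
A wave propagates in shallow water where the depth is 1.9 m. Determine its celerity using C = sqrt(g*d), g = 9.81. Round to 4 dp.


Using the shallow-water approximation:
C = sqrt(g * d) = sqrt(9.81 * 1.9)
C = sqrt(18.6390)
C = 4.3173 m/s

4.3173


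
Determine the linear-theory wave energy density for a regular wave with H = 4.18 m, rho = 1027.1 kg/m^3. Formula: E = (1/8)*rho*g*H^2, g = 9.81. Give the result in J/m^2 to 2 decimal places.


E = (1/8) * rho * g * H^2
E = (1/8) * 1027.1 * 9.81 * 4.18^2
E = 0.125 * 1027.1 * 9.81 * 17.4724
E = 22006.16 J/m^2

22006.16


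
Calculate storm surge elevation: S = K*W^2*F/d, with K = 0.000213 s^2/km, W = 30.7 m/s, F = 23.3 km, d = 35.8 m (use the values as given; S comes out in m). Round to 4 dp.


S = K * W^2 * F / d
W^2 = 30.7^2 = 942.49
S = 0.000213 * 942.49 * 23.3 / 35.8
Numerator = 0.000213 * 942.49 * 23.3 = 4.677484
S = 4.677484 / 35.8 = 0.1307 m

0.1307


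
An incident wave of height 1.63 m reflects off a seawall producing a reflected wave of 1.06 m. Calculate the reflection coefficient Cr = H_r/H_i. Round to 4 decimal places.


Cr = H_r / H_i
Cr = 1.06 / 1.63
Cr = 0.6503

0.6503


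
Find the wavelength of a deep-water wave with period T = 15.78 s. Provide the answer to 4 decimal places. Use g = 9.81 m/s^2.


L0 = g * T^2 / (2 * pi)
L0 = 9.81 * 15.78^2 / (2 * pi)
L0 = 9.81 * 249.0084 / 6.28319
L0 = 2442.7724 / 6.28319
L0 = 388.7793 m

388.7793


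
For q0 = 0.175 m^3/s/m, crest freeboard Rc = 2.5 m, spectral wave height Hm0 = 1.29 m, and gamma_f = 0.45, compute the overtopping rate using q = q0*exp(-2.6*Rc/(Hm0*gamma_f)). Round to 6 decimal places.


q = q0 * exp(-2.6 * Rc / (Hm0 * gamma_f))
Exponent = -2.6 * 2.5 / (1.29 * 0.45)
= -2.6 * 2.5 / 0.5805
= -11.197244
exp(-11.197244) = 0.000014
q = 0.175 * 0.000014
q = 0.000002 m^3/s/m

0.000002


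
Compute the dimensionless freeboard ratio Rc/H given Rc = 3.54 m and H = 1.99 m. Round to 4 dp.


Relative freeboard = Rc / H
= 3.54 / 1.99
= 1.7789

1.7789


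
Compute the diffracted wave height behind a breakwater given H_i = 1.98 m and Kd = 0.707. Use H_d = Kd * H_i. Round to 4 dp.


H_d = Kd * H_i
H_d = 0.707 * 1.98
H_d = 1.3999 m

1.3999


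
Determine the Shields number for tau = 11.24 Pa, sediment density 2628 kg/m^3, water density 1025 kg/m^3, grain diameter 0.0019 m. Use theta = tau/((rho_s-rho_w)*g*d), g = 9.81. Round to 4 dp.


theta = tau / ((rho_s - rho_w) * g * d)
rho_s - rho_w = 2628 - 1025 = 1603
Denominator = 1603 * 9.81 * 0.0019 = 29.878317
theta = 11.24 / 29.878317
theta = 0.3762

0.3762


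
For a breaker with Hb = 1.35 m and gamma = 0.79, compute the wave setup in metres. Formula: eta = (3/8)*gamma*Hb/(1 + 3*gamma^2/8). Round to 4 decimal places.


eta = (3/8) * gamma * Hb / (1 + 3*gamma^2/8)
Numerator = (3/8) * 0.79 * 1.35 = 0.399938
Denominator = 1 + 3*0.79^2/8 = 1 + 0.234038 = 1.234038
eta = 0.399938 / 1.234038
eta = 0.3241 m

0.3241


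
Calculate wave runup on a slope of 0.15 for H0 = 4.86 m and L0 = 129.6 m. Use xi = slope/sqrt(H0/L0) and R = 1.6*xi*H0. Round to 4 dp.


xi = slope / sqrt(H0/L0)
H0/L0 = 4.86/129.6 = 0.037500
sqrt(0.037500) = 0.193649
xi = 0.15 / 0.193649 = 0.774597
R = 1.6 * xi * H0 = 1.6 * 0.774597 * 4.86
R = 6.0233 m

6.0233


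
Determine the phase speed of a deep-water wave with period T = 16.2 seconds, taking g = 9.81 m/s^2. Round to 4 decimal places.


We use the deep-water celerity formula:
C = g * T / (2 * pi)
C = 9.81 * 16.2 / (2 * 3.14159...)
C = 158.922000 / 6.283185
C = 25.2932 m/s

25.2932


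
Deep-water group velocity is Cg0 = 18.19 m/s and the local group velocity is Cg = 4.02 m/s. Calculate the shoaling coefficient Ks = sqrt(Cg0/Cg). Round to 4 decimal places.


Ks = sqrt(Cg0 / Cg)
Ks = sqrt(18.19 / 4.02)
Ks = sqrt(4.5249)
Ks = 2.1272

2.1272


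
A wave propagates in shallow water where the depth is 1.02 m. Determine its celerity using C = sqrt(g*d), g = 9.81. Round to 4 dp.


Using the shallow-water approximation:
C = sqrt(g * d) = sqrt(9.81 * 1.02)
C = sqrt(10.0062)
C = 3.1633 m/s

3.1633


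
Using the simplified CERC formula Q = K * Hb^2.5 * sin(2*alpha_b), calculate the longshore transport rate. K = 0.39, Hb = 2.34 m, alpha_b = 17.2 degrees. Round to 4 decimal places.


Q = K * Hb^2.5 * sin(2 * alpha_b)
Hb^2.5 = 2.34^2.5 = 8.376057
sin(2 * 17.2) = sin(34.4) = 0.564967
Q = 0.39 * 8.376057 * 0.564967
Q = 1.8456 m^3/s

1.8456


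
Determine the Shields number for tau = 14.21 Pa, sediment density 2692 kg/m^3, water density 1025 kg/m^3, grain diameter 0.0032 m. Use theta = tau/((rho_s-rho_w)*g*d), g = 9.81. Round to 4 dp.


theta = tau / ((rho_s - rho_w) * g * d)
rho_s - rho_w = 2692 - 1025 = 1667
Denominator = 1667 * 9.81 * 0.0032 = 52.330464
theta = 14.21 / 52.330464
theta = 0.2715

0.2715


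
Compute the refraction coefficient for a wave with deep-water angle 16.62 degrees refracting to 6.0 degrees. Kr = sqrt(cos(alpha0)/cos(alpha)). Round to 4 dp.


Kr = sqrt(cos(alpha0) / cos(alpha))
cos(16.62) = 0.958223
cos(6.0) = 0.994522
Kr = sqrt(0.958223 / 0.994522)
Kr = sqrt(0.963501)
Kr = 0.9816

0.9816


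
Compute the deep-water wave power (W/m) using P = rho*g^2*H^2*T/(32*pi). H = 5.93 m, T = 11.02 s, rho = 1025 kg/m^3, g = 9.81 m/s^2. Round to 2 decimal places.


P = rho * g^2 * H^2 * T / (32 * pi)
P = 1025 * 9.81^2 * 5.93^2 * 11.02 / (32 * pi)
P = 1025 * 96.2361 * 35.1649 * 11.02 / 100.53096
P = 380235.81 W/m

380235.81


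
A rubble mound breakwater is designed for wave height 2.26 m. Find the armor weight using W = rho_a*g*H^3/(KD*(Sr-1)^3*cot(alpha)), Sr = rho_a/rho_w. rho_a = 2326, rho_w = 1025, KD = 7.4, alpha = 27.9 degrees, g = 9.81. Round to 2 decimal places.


Sr = rho_a / rho_w = 2326 / 1025 = 2.269268
(Sr - 1) = 1.269268
(Sr - 1)^3 = 2.044845
cot(27.9) = 1 / tan(27.9) = 1 / 0.529473 = 1.888671
Numerator = 2326 * 9.81 * 2.26^3 = 263392.8826
Denominator = 7.4 * 2.044845 * 1.888671 = 28.579090
W = 263392.8826 / 28.579090
W = 9216.28 N

9216.28


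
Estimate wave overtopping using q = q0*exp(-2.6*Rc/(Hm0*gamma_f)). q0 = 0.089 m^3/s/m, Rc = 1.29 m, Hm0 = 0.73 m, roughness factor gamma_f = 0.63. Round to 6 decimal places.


q = q0 * exp(-2.6 * Rc / (Hm0 * gamma_f))
Exponent = -2.6 * 1.29 / (0.73 * 0.63)
= -2.6 * 1.29 / 0.4599
= -7.292890
exp(-7.292890) = 0.000680
q = 0.089 * 0.000680
q = 0.000061 m^3/s/m

0.000061


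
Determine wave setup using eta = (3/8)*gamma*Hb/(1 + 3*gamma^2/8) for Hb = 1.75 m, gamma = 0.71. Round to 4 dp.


eta = (3/8) * gamma * Hb / (1 + 3*gamma^2/8)
Numerator = (3/8) * 0.71 * 1.75 = 0.465938
Denominator = 1 + 3*0.71^2/8 = 1 + 0.189038 = 1.189038
eta = 0.465938 / 1.189038
eta = 0.3919 m

0.3919


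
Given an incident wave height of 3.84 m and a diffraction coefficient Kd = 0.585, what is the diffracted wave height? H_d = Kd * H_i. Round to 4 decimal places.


H_d = Kd * H_i
H_d = 0.585 * 3.84
H_d = 2.2464 m

2.2464


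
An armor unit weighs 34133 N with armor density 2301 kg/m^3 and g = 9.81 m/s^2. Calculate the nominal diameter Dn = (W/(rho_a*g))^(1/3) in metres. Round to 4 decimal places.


V = W / (rho_a * g)
V = 34133 / (2301 * 9.81)
V = 34133 / 22572.81
V = 1.512129 m^3
Dn = V^(1/3) = 1.512129^(1/3)
Dn = 1.1478 m

1.1478


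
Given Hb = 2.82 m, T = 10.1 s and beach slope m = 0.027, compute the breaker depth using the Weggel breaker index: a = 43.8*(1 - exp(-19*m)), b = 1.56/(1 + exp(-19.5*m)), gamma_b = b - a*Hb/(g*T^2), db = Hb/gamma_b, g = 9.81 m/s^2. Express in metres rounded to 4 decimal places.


a = 43.8 * (1 - exp(-19 * m))
exp(-19 * 0.027) = exp(-0.5130) = 0.598697
a = 43.8 * (1 - 0.598697) = 17.577081
b = 1.56 / (1 + exp(-19.5 * m))
exp(-19.5 * 0.027) = exp(-0.5265) = 0.590669
b = 1.56 / (1 + 0.590669) = 0.980720
Hb / (g * T^2) = 2.82 / (9.81 * 10.1^2) = 2.82 / 1000.7181 = 0.00281798
gamma_b = b - a * Hb/(g*T^2) = 0.980720 - 17.577081 * 0.00281798 = 0.931188
db = Hb / gamma_b = 2.82 / 0.931188
db = 3.0284 m

3.0284


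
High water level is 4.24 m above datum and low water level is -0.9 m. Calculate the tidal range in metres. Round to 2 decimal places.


Tidal range = High water - Low water
Tidal range = 4.24 - (-0.9)
Tidal range = 5.14 m

5.14


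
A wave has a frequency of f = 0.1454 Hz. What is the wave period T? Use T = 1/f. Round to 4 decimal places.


T = 1 / f
T = 1 / 0.1454
T = 6.8776 s

6.8776


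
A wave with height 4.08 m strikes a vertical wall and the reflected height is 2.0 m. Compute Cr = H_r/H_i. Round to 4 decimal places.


Cr = H_r / H_i
Cr = 2.0 / 4.08
Cr = 0.4902

0.4902


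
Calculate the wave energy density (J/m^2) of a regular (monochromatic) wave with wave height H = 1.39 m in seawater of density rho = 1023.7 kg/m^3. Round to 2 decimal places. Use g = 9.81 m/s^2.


E = (1/8) * rho * g * H^2
E = (1/8) * 1023.7 * 9.81 * 1.39^2
E = 0.125 * 1023.7 * 9.81 * 1.9321
E = 2425.39 J/m^2

2425.39


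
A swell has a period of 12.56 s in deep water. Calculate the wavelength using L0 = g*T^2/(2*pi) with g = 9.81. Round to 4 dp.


L0 = g * T^2 / (2 * pi)
L0 = 9.81 * 12.56^2 / (2 * pi)
L0 = 9.81 * 157.7536 / 6.28319
L0 = 1547.5628 / 6.28319
L0 = 246.3023 m

246.3023


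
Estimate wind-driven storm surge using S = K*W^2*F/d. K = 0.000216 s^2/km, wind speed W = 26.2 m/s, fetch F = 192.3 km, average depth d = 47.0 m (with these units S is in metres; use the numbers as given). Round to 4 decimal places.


S = K * W^2 * F / d
W^2 = 26.2^2 = 686.44
S = 0.000216 * 686.44 * 192.3 / 47.0
Numerator = 0.000216 * 686.44 * 192.3 = 28.512521
S = 28.512521 / 47.0 = 0.6066 m

0.6066


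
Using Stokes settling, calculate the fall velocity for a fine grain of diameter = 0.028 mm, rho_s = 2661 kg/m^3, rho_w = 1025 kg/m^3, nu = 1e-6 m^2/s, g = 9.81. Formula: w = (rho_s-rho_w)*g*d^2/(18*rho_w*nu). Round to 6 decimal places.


w = (rho_s - rho_w) * g * d^2 / (18 * rho_w * nu)
d = 0.028 mm = 0.000028 m
rho_s - rho_w = 2661 - 1025 = 1636
Numerator = 1636 * 9.81 * (0.000028)^2 = 0.000012582541
Denominator = 18 * 1025 * 1e-6 = 0.018450
w = 0.000682 m/s

0.000682


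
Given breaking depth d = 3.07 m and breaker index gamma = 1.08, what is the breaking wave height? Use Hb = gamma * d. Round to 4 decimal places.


Hb = gamma * d
Hb = 1.08 * 3.07
Hb = 3.3156 m

3.3156


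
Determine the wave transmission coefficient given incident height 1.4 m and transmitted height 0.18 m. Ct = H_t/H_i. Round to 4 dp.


Ct = H_t / H_i
Ct = 0.18 / 1.4
Ct = 0.1286

0.1286


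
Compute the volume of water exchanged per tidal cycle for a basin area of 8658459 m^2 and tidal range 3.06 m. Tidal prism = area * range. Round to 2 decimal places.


Tidal prism = Area * Tidal range
P = 8658459 * 3.06
P = 26494884.54 m^3

26494884.54
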